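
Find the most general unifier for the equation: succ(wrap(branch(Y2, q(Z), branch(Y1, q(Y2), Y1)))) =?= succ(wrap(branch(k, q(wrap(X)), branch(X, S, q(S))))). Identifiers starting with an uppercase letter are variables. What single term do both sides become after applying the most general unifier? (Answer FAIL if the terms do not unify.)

Decompose succ/1: wrap(branch(Y2, q(Z), branch(Y1, q(Y2), Y1))) =?= wrap(branch(k, q(wrap(X)), branch(X, S, q(S)))).
Decompose wrap/1: branch(Y2, q(Z), branch(Y1, q(Y2), Y1)) =?= branch(k, q(wrap(X)), branch(X, S, q(S))).
Decompose branch/3: Y2 =?= k,  q(Z) =?= q(wrap(X)),  branch(Y1, q(Y2), Y1) =?= branch(X, S, q(S)).
Bind Y2 := k; substituting into the one remaining equation that mentions Y2 gives: branch(Y1, q(k), Y1) =?= branch(X, S, q(S)).
Decompose q/1: Z =?= wrap(X).
Bind Z := wrap(X); no other remaining equation mentions Z.
Decompose branch/3: Y1 =?= X,  q(k) =?= S,  Y1 =?= q(S).
Bind Y1 := X; substituting into the one remaining equation that mentions Y1 gives: X =?= q(S).
Bind S := q(k); substituting into the remaining equation gives: X =?= q(q(k)).
Bind X := q(q(k)). Substituting into the earlier bindings gives Z := wrap(q(q(k))), Y1 := q(q(k)).
Applying the MGU to either side gives succ(wrap(branch(k, q(wrap(q(q(k)))), branch(q(q(k)), q(k), q(q(k)))))).

succ(wrap(branch(k, q(wrap(q(q(k)))), branch(q(q(k)), q(k), q(q(k))))))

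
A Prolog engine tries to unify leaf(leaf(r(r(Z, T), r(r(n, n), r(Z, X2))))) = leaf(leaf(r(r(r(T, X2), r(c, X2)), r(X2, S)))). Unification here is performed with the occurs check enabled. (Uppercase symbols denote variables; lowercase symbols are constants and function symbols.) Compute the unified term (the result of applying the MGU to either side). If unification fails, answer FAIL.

leaf(leaf(r(r(r(r(c, r(n, n)), r(n, n)), r(c, r(n, n))), r(r(n, n), r(r(r(c, r(n, n)), r(n, n)), r(n, n))))))

Decompose leaf/1: leaf(r(r(Z, T), r(r(n, n), r(Z, X2)))) = leaf(r(r(r(T, X2), r(c, X2)), r(X2, S))).
Decompose leaf/1: r(r(Z, T), r(r(n, n), r(Z, X2))) = r(r(r(T, X2), r(c, X2)), r(X2, S)).
Decompose r/2: r(Z, T) = r(r(T, X2), r(c, X2)),  r(r(n, n), r(Z, X2)) = r(X2, S).
Decompose r/2: Z = r(T, X2),  T = r(c, X2).
Bind Z := r(T, X2); substituting into the one remaining equation that mentions Z gives: r(r(n, n), r(r(T, X2), X2)) = r(X2, S).
Bind T := r(c, X2); substituting into the remaining equation gives: r(r(n, n), r(r(r(c, X2), X2), X2)) = r(X2, S). Substituting into the earlier binding gives Z := r(r(c, X2), X2).
Decompose r/2: r(n, n) = X2,  r(r(r(c, X2), X2), X2) = S.
Bind X2 := r(n, n); substituting into the remaining equation gives: r(r(r(c, r(n, n)), r(n, n)), r(n, n)) = S. Substituting into the earlier bindings gives Z := r(r(c, r(n, n)), r(n, n)), T := r(c, r(n, n)).
Bind S := r(r(r(c, r(n, n)), r(n, n)), r(n, n)).
Applying the MGU to either side gives leaf(leaf(r(r(r(r(c, r(n, n)), r(n, n)), r(c, r(n, n))), r(r(n, n), r(r(r(c, r(n, n)), r(n, n)), r(n, n)))))).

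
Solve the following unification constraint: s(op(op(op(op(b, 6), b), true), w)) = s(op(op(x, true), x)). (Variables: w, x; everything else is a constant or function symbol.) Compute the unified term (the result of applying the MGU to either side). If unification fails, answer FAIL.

s(op(op(op(op(b, 6), b), true), op(op(b, 6), b)))

Decompose s/1: op(op(op(op(b, 6), b), true), w) = op(op(x, true), x).
Decompose op/2: op(op(op(b, 6), b), true) = op(x, true),  w = x.
Decompose op/2: op(op(b, 6), b) = x,  true = true.
Bind x := op(op(b, 6), b); substituting into the one remaining equation that mentions x gives: w = op(op(b, 6), b).
Delete trivial equation true = true.
Bind w := op(op(b, 6), b).
Applying the MGU to either side gives s(op(op(op(op(b, 6), b), true), op(op(b, 6), b))).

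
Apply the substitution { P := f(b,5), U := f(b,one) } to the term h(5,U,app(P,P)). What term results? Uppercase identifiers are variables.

Replace each occurrence of P with f(b,5).
Replace each occurrence of U with f(b,one).
Result: h(5,f(b,one),app(f(b,5),f(b,5))).

h(5,f(b,one),app(f(b,5),f(b,5)))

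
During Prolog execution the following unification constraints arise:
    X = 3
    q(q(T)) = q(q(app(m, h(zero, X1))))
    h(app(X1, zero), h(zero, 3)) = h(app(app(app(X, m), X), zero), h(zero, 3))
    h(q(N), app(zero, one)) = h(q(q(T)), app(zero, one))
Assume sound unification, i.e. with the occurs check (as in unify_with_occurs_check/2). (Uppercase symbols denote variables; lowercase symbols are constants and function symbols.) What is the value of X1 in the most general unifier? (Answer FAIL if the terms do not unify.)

Bind X := 3; substituting into the one remaining equation that mentions X gives: h(app(X1, zero), h(zero, 3)) = h(app(app(app(3, m), 3), zero), h(zero, 3)).
Decompose q/1: q(T) = q(app(m, h(zero, X1))).
Decompose q/1: T = app(m, h(zero, X1)).
Bind T := app(m, h(zero, X1)); substituting into the one remaining equation that mentions T gives: h(q(N), app(zero, one)) = h(q(q(app(m, h(zero, X1)))), app(zero, one)).
Decompose h/2: app(X1, zero) = app(app(app(3, m), 3), zero),  h(zero, 3) = h(zero, 3).
Decompose app/2: X1 = app(app(3, m), 3),  zero = zero.
Bind X1 := app(app(3, m), 3); substituting into the one remaining equation that mentions X1 gives: h(q(N), app(zero, one)) = h(q(q(app(m, h(zero, app(app(3, m), 3))))), app(zero, one)). Substituting into the earlier binding gives T := app(m, h(zero, app(app(3, m), 3))).
Delete trivial equation zero = zero.
Delete trivial equation h(zero, 3) = h(zero, 3).
Decompose h/2: q(N) = q(q(app(m, h(zero, app(app(3, m), 3))))),  app(zero, one) = app(zero, one).
Decompose q/1: N = q(app(m, h(zero, app(app(3, m), 3)))).
Bind N := q(app(m, h(zero, app(app(3, m), 3)))); no other remaining equation mentions N.
Delete trivial equation app(zero, one) = app(zero, one).
MGU = { X ↦ 3, T ↦ app(m, h(zero, app(app(3, m), 3))), X1 ↦ app(app(3, m), 3), N ↦ q(app(m, h(zero, app(app(3, m), 3)))) }, so X1 ↦ app(app(3, m), 3).

app(app(3, m), 3)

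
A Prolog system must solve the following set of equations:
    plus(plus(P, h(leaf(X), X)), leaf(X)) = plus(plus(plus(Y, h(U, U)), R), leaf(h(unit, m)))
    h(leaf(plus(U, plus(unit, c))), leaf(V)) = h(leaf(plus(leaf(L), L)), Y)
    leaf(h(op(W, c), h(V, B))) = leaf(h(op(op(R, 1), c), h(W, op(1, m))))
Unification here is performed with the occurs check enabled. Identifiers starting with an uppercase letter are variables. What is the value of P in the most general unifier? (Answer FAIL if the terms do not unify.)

plus(leaf(op(h(leaf(h(unit, m)), h(unit, m)), 1)), h(leaf(plus(unit, c)), leaf(plus(unit, c))))

Decompose plus/2: plus(P, h(leaf(X), X)) = plus(plus(Y, h(U, U)), R),  leaf(X) = leaf(h(unit, m)).
Decompose plus/2: P = plus(Y, h(U, U)),  h(leaf(X), X) = R.
Bind P := plus(Y, h(U, U)); no other remaining equation mentions P.
Bind R := h(leaf(X), X); substituting into the one remaining equation that mentions R gives: leaf(h(op(W, c), h(V, B))) = leaf(h(op(op(h(leaf(X), X), 1), c), h(W, op(1, m)))).
Decompose leaf/1: X = h(unit, m).
Bind X := h(unit, m); substituting into the one remaining equation that mentions X gives: leaf(h(op(W, c), h(V, B))) = leaf(h(op(op(h(leaf(h(unit, m)), h(unit, m)), 1), c), h(W, op(1, m)))). Substituting into the earlier binding gives R := h(leaf(h(unit, m)), h(unit, m)).
Decompose h/2: leaf(plus(U, plus(unit, c))) = leaf(plus(leaf(L), L)),  leaf(V) = Y.
Decompose leaf/1: plus(U, plus(unit, c)) = plus(leaf(L), L).
Decompose plus/2: U = leaf(L),  plus(unit, c) = L.
Bind U := leaf(L); no other remaining equation mentions U. Substituting into the earlier binding gives P := plus(Y, h(leaf(L), leaf(L))).
Bind L := plus(unit, c); no other remaining equation mentions L. Substituting into the earlier bindings gives P := plus(Y, h(leaf(plus(unit, c)), leaf(plus(unit, c)))), U := leaf(plus(unit, c)).
Bind Y := leaf(V); no other remaining equation mentions Y. Substituting into the earlier binding gives P := plus(leaf(V), h(leaf(plus(unit, c)), leaf(plus(unit, c)))).
Decompose leaf/1: h(op(W, c), h(V, B)) = h(op(op(h(leaf(h(unit, m)), h(unit, m)), 1), c), h(W, op(1, m))).
Decompose h/2: op(W, c) = op(op(h(leaf(h(unit, m)), h(unit, m)), 1), c),  h(V, B) = h(W, op(1, m)).
Decompose op/2: W = op(h(leaf(h(unit, m)), h(unit, m)), 1),  c = c.
Bind W := op(h(leaf(h(unit, m)), h(unit, m)), 1); substituting into the one remaining equation that mentions W gives: h(V, B) = h(op(h(leaf(h(unit, m)), h(unit, m)), 1), op(1, m)).
Delete trivial equation c = c.
Decompose h/2: V = op(h(leaf(h(unit, m)), h(unit, m)), 1),  B = op(1, m).
Bind V := op(h(leaf(h(unit, m)), h(unit, m)), 1); no other remaining equation mentions V. Substituting into the earlier bindings gives P := plus(leaf(op(h(leaf(h(unit, m)), h(unit, m)), 1)), h(leaf(plus(unit, c)), leaf(plus(unit, c)))), Y := leaf(op(h(leaf(h(unit, m)), h(unit, m)), 1)).
Bind B := op(1, m).
MGU = { P -> plus(leaf(op(h(leaf(h(unit, m)), h(unit, m)), 1)), h(leaf(plus(unit, c)), leaf(plus(unit, c)))), R -> h(leaf(h(unit, m)), h(unit, m)), X -> h(unit, m), U -> leaf(plus(unit, c)), L -> plus(unit, c), Y -> leaf(op(h(leaf(h(unit, m)), h(unit, m)), 1)), W -> op(h(leaf(h(unit, m)), h(unit, m)), 1), V -> op(h(leaf(h(unit, m)), h(unit, m)), 1), B -> op(1, m) }, so P -> plus(leaf(op(h(leaf(h(unit, m)), h(unit, m)), 1)), h(leaf(plus(unit, c)), leaf(plus(unit, c)))).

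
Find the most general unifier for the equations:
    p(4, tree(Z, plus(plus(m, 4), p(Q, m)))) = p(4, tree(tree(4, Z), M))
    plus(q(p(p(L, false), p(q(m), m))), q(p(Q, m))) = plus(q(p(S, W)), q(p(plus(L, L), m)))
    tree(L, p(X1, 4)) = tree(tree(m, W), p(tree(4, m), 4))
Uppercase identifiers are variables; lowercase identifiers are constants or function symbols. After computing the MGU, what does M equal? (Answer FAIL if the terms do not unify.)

FAIL

Decompose p/2: 4 = 4,  tree(Z, plus(plus(m, 4), p(Q, m))) = tree(tree(4, Z), M).
Delete trivial equation 4 = 4.
Decompose tree/2: Z = tree(4, Z),  plus(plus(m, 4), p(Q, m)) = M.
Occurs check fails: Z occurs in tree(4, Z); the equation Z = tree(4, Z) has no finite solution.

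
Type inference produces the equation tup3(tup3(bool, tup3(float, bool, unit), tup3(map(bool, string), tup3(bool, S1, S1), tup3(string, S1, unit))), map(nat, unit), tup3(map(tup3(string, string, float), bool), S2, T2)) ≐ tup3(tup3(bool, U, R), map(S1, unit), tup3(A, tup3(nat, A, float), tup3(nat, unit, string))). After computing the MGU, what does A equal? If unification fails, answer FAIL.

map(tup3(string, string, float), bool)

Decompose tup3/3: tup3(bool, tup3(float, bool, unit), tup3(map(bool, string), tup3(bool, S1, S1), tup3(string, S1, unit))) ≐ tup3(bool, U, R),  map(nat, unit) ≐ map(S1, unit),  tup3(map(tup3(string, string, float), bool), S2, T2) ≐ tup3(A, tup3(nat, A, float), tup3(nat, unit, string)).
Decompose tup3/3: bool ≐ bool,  tup3(float, bool, unit) ≐ U,  tup3(map(bool, string), tup3(bool, S1, S1), tup3(string, S1, unit)) ≐ R.
Delete trivial equation bool ≐ bool.
Bind U := tup3(float, bool, unit); no other remaining equation mentions U.
Bind R := tup3(map(bool, string), tup3(bool, S1, S1), tup3(string, S1, unit)); no other remaining equation mentions R.
Decompose map/2: nat ≐ S1,  unit ≐ unit.
Bind S1 := nat; no other remaining equation mentions S1. Substituting into the earlier binding gives R := tup3(map(bool, string), tup3(bool, nat, nat), tup3(string, nat, unit)).
Delete trivial equation unit ≐ unit.
Decompose tup3/3: map(tup3(string, string, float), bool) ≐ A,  S2 ≐ tup3(nat, A, float),  T2 ≐ tup3(nat, unit, string).
Bind A := map(tup3(string, string, float), bool); substituting into the one remaining equation that mentions A gives: S2 ≐ tup3(nat, map(tup3(string, string, float), bool), float).
Bind S2 := tup3(nat, map(tup3(string, string, float), bool), float); no other remaining equation mentions S2.
Bind T2 := tup3(nat, unit, string).
MGU = { U ↦ tup3(float, bool, unit), R ↦ tup3(map(bool, string), tup3(bool, nat, nat), tup3(string, nat, unit)), S1 ↦ nat, A ↦ map(tup3(string, string, float), bool), S2 ↦ tup3(nat, map(tup3(string, string, float), bool), float), T2 ↦ tup3(nat, unit, string) }, so A ↦ map(tup3(string, string, float), bool).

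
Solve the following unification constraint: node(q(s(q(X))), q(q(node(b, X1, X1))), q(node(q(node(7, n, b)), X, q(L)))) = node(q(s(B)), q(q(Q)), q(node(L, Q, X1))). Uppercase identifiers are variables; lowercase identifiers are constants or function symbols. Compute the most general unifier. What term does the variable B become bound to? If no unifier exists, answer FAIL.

Decompose node/3: q(s(q(X))) = q(s(B)),  q(q(node(b, X1, X1))) = q(q(Q)),  q(node(q(node(7, n, b)), X, q(L))) = q(node(L, Q, X1)).
Decompose q/1: s(q(X)) = s(B).
Decompose s/1: q(X) = B.
Bind B := q(X); no other remaining equation mentions B.
Decompose q/1: q(node(b, X1, X1)) = q(Q).
Decompose q/1: node(b, X1, X1) = Q.
Bind Q := node(b, X1, X1); substituting into the remaining equation gives: q(node(q(node(7, n, b)), X, q(L))) = q(node(L, node(b, X1, X1), X1)).
Decompose q/1: node(q(node(7, n, b)), X, q(L)) = node(L, node(b, X1, X1), X1).
Decompose node/3: q(node(7, n, b)) = L,  X = node(b, X1, X1),  q(L) = X1.
Bind L := q(node(7, n, b)); substituting into the one remaining equation that mentions L gives: q(q(node(7, n, b))) = X1.
Bind X := node(b, X1, X1); no other remaining equation mentions X. Substituting into the earlier binding gives B := q(node(b, X1, X1)).
Bind X1 := q(q(node(7, n, b))). Substituting into the earlier bindings gives B := q(node(b, q(q(node(7, n, b))), q(q(node(7, n, b))))), Q := node(b, q(q(node(7, n, b))), q(q(node(7, n, b)))), X := node(b, q(q(node(7, n, b))), q(q(node(7, n, b)))).
MGU = { B -> q(node(b, q(q(node(7, n, b))), q(q(node(7, n, b))))), Q -> node(b, q(q(node(7, n, b))), q(q(node(7, n, b)))), L -> q(node(7, n, b)), X -> node(b, q(q(node(7, n, b))), q(q(node(7, n, b)))), X1 -> q(q(node(7, n, b))) }, so B -> q(node(b, q(q(node(7, n, b))), q(q(node(7, n, b))))).

q(node(b, q(q(node(7, n, b))), q(q(node(7, n, b)))))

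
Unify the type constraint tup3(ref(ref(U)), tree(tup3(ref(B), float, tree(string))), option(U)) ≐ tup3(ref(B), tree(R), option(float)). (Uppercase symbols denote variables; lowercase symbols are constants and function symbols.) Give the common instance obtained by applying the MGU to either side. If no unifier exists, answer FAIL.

Decompose tup3/3: ref(ref(U)) ≐ ref(B),  tree(tup3(ref(B), float, tree(string))) ≐ tree(R),  option(U) ≐ option(float).
Decompose ref/1: ref(U) ≐ B.
Bind B := ref(U); substituting into the one remaining equation that mentions B gives: tree(tup3(ref(ref(U)), float, tree(string))) ≐ tree(R).
Decompose tree/1: tup3(ref(ref(U)), float, tree(string)) ≐ R.
Bind R := tup3(ref(ref(U)), float, tree(string)); no other remaining equation mentions R.
Decompose option/1: U ≐ float.
Bind U := float. Substituting into the earlier bindings gives B := ref(float), R := tup3(ref(ref(float)), float, tree(string)).
Applying the MGU to either side gives tup3(ref(ref(float)), tree(tup3(ref(ref(float)), float, tree(string))), option(float)).

tup3(ref(ref(float)), tree(tup3(ref(ref(float)), float, tree(string))), option(float))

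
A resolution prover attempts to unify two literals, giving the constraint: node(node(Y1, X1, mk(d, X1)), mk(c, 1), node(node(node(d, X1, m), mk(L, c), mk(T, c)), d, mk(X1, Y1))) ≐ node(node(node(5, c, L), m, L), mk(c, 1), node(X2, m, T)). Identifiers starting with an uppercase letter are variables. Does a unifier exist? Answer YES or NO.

Decompose node/3: node(Y1, X1, mk(d, X1)) ≐ node(node(5, c, L), m, L),  mk(c, 1) ≐ mk(c, 1),  node(node(node(d, X1, m), mk(L, c), mk(T, c)), d, mk(X1, Y1)) ≐ node(X2, m, T).
Decompose node/3: Y1 ≐ node(5, c, L),  X1 ≐ m,  mk(d, X1) ≐ L.
Bind Y1 := node(5, c, L); substituting into the one remaining equation that mentions Y1 gives: node(node(node(d, X1, m), mk(L, c), mk(T, c)), d, mk(X1, node(5, c, L))) ≐ node(X2, m, T).
Bind X1 := m; substituting into the 2 remaining equations that mention X1 gives: mk(d, m) ≐ L,  node(node(node(d, m, m), mk(L, c), mk(T, c)), d, mk(m, node(5, c, L))) ≐ node(X2, m, T).
Bind L := mk(d, m); substituting into the one remaining equation that mentions L gives: node(node(node(d, m, m), mk(mk(d, m), c), mk(T, c)), d, mk(m, node(5, c, mk(d, m)))) ≐ node(X2, m, T). Substituting into the earlier binding gives Y1 := node(5, c, mk(d, m)).
Delete trivial equation mk(c, 1) ≐ mk(c, 1).
Decompose node/3: node(node(d, m, m), mk(mk(d, m), c), mk(T, c)) ≐ X2,  d ≐ m,  mk(m, node(5, c, mk(d, m))) ≐ T.
Bind X2 := node(node(d, m, m), mk(mk(d, m), c), mk(T, c)); no other remaining equation mentions X2.
Clash: constants d and m differ; no unifier exists.

NO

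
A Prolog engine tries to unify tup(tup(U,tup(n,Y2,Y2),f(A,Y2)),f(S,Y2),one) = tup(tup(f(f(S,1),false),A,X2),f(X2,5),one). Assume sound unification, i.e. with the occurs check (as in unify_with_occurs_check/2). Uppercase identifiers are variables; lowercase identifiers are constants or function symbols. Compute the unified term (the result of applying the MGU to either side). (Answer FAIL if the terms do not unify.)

tup(tup(f(f(f(tup(n,5,5),5),1),false),tup(n,5,5),f(tup(n,5,5),5)),f(f(tup(n,5,5),5),5),one)

Decompose tup/3: tup(U,tup(n,Y2,Y2),f(A,Y2)) = tup(f(f(S,1),false),A,X2),  f(S,Y2) = f(X2,5),  one = one.
Decompose tup/3: U = f(f(S,1),false),  tup(n,Y2,Y2) = A,  f(A,Y2) = X2.
Bind U := f(f(S,1),false); no other remaining equation mentions U.
Bind A := tup(n,Y2,Y2); substituting into the one remaining equation that mentions A gives: f(tup(n,Y2,Y2),Y2) = X2.
Bind X2 := f(tup(n,Y2,Y2),Y2); substituting into the one remaining equation that mentions X2 gives: f(S,Y2) = f(f(tup(n,Y2,Y2),Y2),5).
Decompose f/2: S = f(tup(n,Y2,Y2),Y2),  Y2 = 5.
Bind S := f(tup(n,Y2,Y2),Y2); no other remaining equation mentions S. Substituting into the earlier binding gives U := f(f(f(tup(n,Y2,Y2),Y2),1),false).
Bind Y2 := 5; no other remaining equation mentions Y2. Substituting into the earlier bindings gives U := f(f(f(tup(n,5,5),5),1),false), A := tup(n,5,5), X2 := f(tup(n,5,5),5), S := f(tup(n,5,5),5).
Delete trivial equation one = one.
Applying the MGU to either side gives tup(tup(f(f(f(tup(n,5,5),5),1),false),tup(n,5,5),f(tup(n,5,5),5)),f(f(tup(n,5,5),5),5),one).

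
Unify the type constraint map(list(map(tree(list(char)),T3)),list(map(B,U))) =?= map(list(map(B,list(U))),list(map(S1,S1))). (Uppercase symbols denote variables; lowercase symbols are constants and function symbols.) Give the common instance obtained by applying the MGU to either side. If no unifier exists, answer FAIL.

map(list(map(tree(list(char)),list(tree(list(char))))),list(map(tree(list(char)),tree(list(char)))))

Decompose map/2: list(map(tree(list(char)),T3)) =?= list(map(B,list(U))),  list(map(B,U)) =?= list(map(S1,S1)).
Decompose list/1: map(tree(list(char)),T3) =?= map(B,list(U)).
Decompose map/2: tree(list(char)) =?= B,  T3 =?= list(U).
Bind B := tree(list(char)); substituting into the one remaining equation that mentions B gives: list(map(tree(list(char)),U)) =?= list(map(S1,S1)).
Bind T3 := list(U); no other remaining equation mentions T3.
Decompose list/1: map(tree(list(char)),U) =?= map(S1,S1).
Decompose map/2: tree(list(char)) =?= S1,  U =?= S1.
Bind S1 := tree(list(char)); substituting into the remaining equation gives: U =?= tree(list(char)).
Bind U := tree(list(char)). Substituting into the earlier binding gives T3 := list(tree(list(char))).
Applying the MGU to either side gives map(list(map(tree(list(char)),list(tree(list(char))))),list(map(tree(list(char)),tree(list(char))))).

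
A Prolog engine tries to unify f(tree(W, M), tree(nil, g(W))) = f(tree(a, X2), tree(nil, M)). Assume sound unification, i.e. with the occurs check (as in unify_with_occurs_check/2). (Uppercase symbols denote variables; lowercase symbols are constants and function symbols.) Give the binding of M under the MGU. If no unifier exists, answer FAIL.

Decompose f/2: tree(W, M) = tree(a, X2),  tree(nil, g(W)) = tree(nil, M).
Decompose tree/2: W = a,  M = X2.
Bind W := a; substituting into the one remaining equation that mentions W gives: tree(nil, g(a)) = tree(nil, M).
Bind M := X2; substituting into the remaining equation gives: tree(nil, g(a)) = tree(nil, X2).
Decompose tree/2: nil = nil,  g(a) = X2.
Delete trivial equation nil = nil.
Bind X2 := g(a). Substituting into the earlier binding gives M := g(a).
MGU = { W = a, M = g(a), X2 = g(a) }, so M = g(a).

g(a)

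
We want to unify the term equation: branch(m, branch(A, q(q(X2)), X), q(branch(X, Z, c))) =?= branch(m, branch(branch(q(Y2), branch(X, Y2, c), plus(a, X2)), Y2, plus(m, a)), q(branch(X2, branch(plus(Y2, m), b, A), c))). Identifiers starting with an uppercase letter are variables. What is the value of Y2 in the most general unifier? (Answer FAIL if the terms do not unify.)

q(q(plus(m, a)))

Decompose branch/3: m =?= m,  branch(A, q(q(X2)), X) =?= branch(branch(q(Y2), branch(X, Y2, c), plus(a, X2)), Y2, plus(m, a)),  q(branch(X, Z, c)) =?= q(branch(X2, branch(plus(Y2, m), b, A), c)).
Delete trivial equation m =?= m.
Decompose branch/3: A =?= branch(q(Y2), branch(X, Y2, c), plus(a, X2)),  q(q(X2)) =?= Y2,  X =?= plus(m, a).
Bind A := branch(q(Y2), branch(X, Y2, c), plus(a, X2)); substituting into the one remaining equation that mentions A gives: q(branch(X, Z, c)) =?= q(branch(X2, branch(plus(Y2, m), b, branch(q(Y2), branch(X, Y2, c), plus(a, X2))), c)).
Bind Y2 := q(q(X2)); substituting into the one remaining equation that mentions Y2 gives: q(branch(X, Z, c)) =?= q(branch(X2, branch(plus(q(q(X2)), m), b, branch(q(q(q(X2))), branch(X, q(q(X2)), c), plus(a, X2))), c)). Substituting into the earlier binding gives A := branch(q(q(q(X2))), branch(X, q(q(X2)), c), plus(a, X2)).
Bind X := plus(m, a); substituting into the remaining equation gives: q(branch(plus(m, a), Z, c)) =?= q(branch(X2, branch(plus(q(q(X2)), m), b, branch(q(q(q(X2))), branch(plus(m, a), q(q(X2)), c), plus(a, X2))), c)). Substituting into the earlier binding gives A := branch(q(q(q(X2))), branch(plus(m, a), q(q(X2)), c), plus(a, X2)).
Decompose q/1: branch(plus(m, a), Z, c) =?= branch(X2, branch(plus(q(q(X2)), m), b, branch(q(q(q(X2))), branch(plus(m, a), q(q(X2)), c), plus(a, X2))), c).
Decompose branch/3: plus(m, a) =?= X2,  Z =?= branch(plus(q(q(X2)), m), b, branch(q(q(q(X2))), branch(plus(m, a), q(q(X2)), c), plus(a, X2))),  c =?= c.
Bind X2 := plus(m, a); substituting into the one remaining equation that mentions X2 gives: Z =?= branch(plus(q(q(plus(m, a))), m), b, branch(q(q(q(plus(m, a)))), branch(plus(m, a), q(q(plus(m, a))), c), plus(a, plus(m, a)))). Substituting into the earlier bindings gives A := branch(q(q(q(plus(m, a)))), branch(plus(m, a), q(q(plus(m, a))), c), plus(a, plus(m, a))), Y2 := q(q(plus(m, a))).
Bind Z := branch(plus(q(q(plus(m, a))), m), b, branch(q(q(q(plus(m, a)))), branch(plus(m, a), q(q(plus(m, a))), c), plus(a, plus(m, a)))); no other remaining equation mentions Z.
Delete trivial equation c =?= c.
MGU = { A ↦ branch(q(q(q(plus(m, a)))), branch(plus(m, a), q(q(plus(m, a))), c), plus(a, plus(m, a))), Y2 ↦ q(q(plus(m, a))), X ↦ plus(m, a), X2 ↦ plus(m, a), Z ↦ branch(plus(q(q(plus(m, a))), m), b, branch(q(q(q(plus(m, a)))), branch(plus(m, a), q(q(plus(m, a))), c), plus(a, plus(m, a)))) }, so Y2 ↦ q(q(plus(m, a))).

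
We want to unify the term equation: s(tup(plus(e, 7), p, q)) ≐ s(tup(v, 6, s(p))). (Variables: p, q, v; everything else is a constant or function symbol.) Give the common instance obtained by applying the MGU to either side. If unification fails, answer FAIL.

Decompose s/1: tup(plus(e, 7), p, q) ≐ tup(v, 6, s(p)).
Decompose tup/3: plus(e, 7) ≐ v,  p ≐ 6,  q ≐ s(p).
Bind v := plus(e, 7); no other remaining equation mentions v.
Bind p := 6; substituting into the remaining equation gives: q ≐ s(6).
Bind q := s(6).
Applying the MGU to either side gives s(tup(plus(e, 7), 6, s(6))).

s(tup(plus(e, 7), 6, s(6)))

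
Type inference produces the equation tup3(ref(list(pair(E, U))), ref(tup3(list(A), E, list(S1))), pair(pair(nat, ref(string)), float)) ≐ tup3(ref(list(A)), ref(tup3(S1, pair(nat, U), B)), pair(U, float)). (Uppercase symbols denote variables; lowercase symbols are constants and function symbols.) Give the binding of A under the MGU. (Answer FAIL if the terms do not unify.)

Decompose tup3/3: ref(list(pair(E, U))) ≐ ref(list(A)),  ref(tup3(list(A), E, list(S1))) ≐ ref(tup3(S1, pair(nat, U), B)),  pair(pair(nat, ref(string)), float) ≐ pair(U, float).
Decompose ref/1: list(pair(E, U)) ≐ list(A).
Decompose list/1: pair(E, U) ≐ A.
Bind A := pair(E, U); substituting into the one remaining equation that mentions A gives: ref(tup3(list(pair(E, U)), E, list(S1))) ≐ ref(tup3(S1, pair(nat, U), B)).
Decompose ref/1: tup3(list(pair(E, U)), E, list(S1)) ≐ tup3(S1, pair(nat, U), B).
Decompose tup3/3: list(pair(E, U)) ≐ S1,  E ≐ pair(nat, U),  list(S1) ≐ B.
Bind S1 := list(pair(E, U)); substituting into the one remaining equation that mentions S1 gives: list(list(pair(E, U))) ≐ B.
Bind E := pair(nat, U); substituting into the one remaining equation that mentions E gives: list(list(pair(pair(nat, U), U))) ≐ B. Substituting into the earlier bindings gives A := pair(pair(nat, U), U), S1 := list(pair(pair(nat, U), U)).
Bind B := list(list(pair(pair(nat, U), U))); no other remaining equation mentions B.
Decompose pair/2: pair(nat, ref(string)) ≐ U,  float ≐ float.
Bind U := pair(nat, ref(string)); no other remaining equation mentions U. Substituting into the earlier bindings gives A := pair(pair(nat, pair(nat, ref(string))), pair(nat, ref(string))), S1 := list(pair(pair(nat, pair(nat, ref(string))), pair(nat, ref(string)))), E := pair(nat, pair(nat, ref(string))), B := list(list(pair(pair(nat, pair(nat, ref(string))), pair(nat, ref(string))))).
Delete trivial equation float ≐ float.
MGU = { A := pair(pair(nat, pair(nat, ref(string))), pair(nat, ref(string))), S1 := list(pair(pair(nat, pair(nat, ref(string))), pair(nat, ref(string)))), E := pair(nat, pair(nat, ref(string))), B := list(list(pair(pair(nat, pair(nat, ref(string))), pair(nat, ref(string))))), U := pair(nat, ref(string)) }, so A := pair(pair(nat, pair(nat, ref(string))), pair(nat, ref(string))).

pair(pair(nat, pair(nat, ref(string))), pair(nat, ref(string)))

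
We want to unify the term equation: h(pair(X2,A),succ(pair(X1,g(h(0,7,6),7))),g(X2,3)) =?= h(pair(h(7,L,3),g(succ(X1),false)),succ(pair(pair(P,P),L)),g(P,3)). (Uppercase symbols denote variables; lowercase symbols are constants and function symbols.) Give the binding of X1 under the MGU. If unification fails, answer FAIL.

Decompose h/3: pair(X2,A) =?= pair(h(7,L,3),g(succ(X1),false)),  succ(pair(X1,g(h(0,7,6),7))) =?= succ(pair(pair(P,P),L)),  g(X2,3) =?= g(P,3).
Decompose pair/2: X2 =?= h(7,L,3),  A =?= g(succ(X1),false).
Bind X2 := h(7,L,3); substituting into the one remaining equation that mentions X2 gives: g(h(7,L,3),3) =?= g(P,3).
Bind A := g(succ(X1),false); no other remaining equation mentions A.
Decompose succ/1: pair(X1,g(h(0,7,6),7)) =?= pair(pair(P,P),L).
Decompose pair/2: X1 =?= pair(P,P),  g(h(0,7,6),7) =?= L.
Bind X1 := pair(P,P); no other remaining equation mentions X1. Substituting into the earlier binding gives A := g(succ(pair(P,P)),false).
Bind L := g(h(0,7,6),7); substituting into the remaining equation gives: g(h(7,g(h(0,7,6),7),3),3) =?= g(P,3). Substituting into the earlier binding gives X2 := h(7,g(h(0,7,6),7),3).
Decompose g/2: h(7,g(h(0,7,6),7),3) =?= P,  3 =?= 3.
Bind P := h(7,g(h(0,7,6),7),3); no other remaining equation mentions P. Substituting into the earlier bindings gives A := g(succ(pair(h(7,g(h(0,7,6),7),3),h(7,g(h(0,7,6),7),3))),false), X1 := pair(h(7,g(h(0,7,6),7),3),h(7,g(h(0,7,6),7),3)).
Delete trivial equation 3 =?= 3.
MGU = { X2 := h(7,g(h(0,7,6),7),3), A := g(succ(pair(h(7,g(h(0,7,6),7),3),h(7,g(h(0,7,6),7),3))),false), X1 := pair(h(7,g(h(0,7,6),7),3),h(7,g(h(0,7,6),7),3)), L := g(h(0,7,6),7), P := h(7,g(h(0,7,6),7),3) }, so X1 := pair(h(7,g(h(0,7,6),7),3),h(7,g(h(0,7,6),7),3)).

pair(h(7,g(h(0,7,6),7),3),h(7,g(h(0,7,6),7),3))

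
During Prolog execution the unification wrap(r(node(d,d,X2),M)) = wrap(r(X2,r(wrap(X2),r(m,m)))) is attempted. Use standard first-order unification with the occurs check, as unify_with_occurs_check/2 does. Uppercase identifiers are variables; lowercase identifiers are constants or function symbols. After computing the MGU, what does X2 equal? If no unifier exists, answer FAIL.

FAIL

Decompose wrap/1: r(node(d,d,X2),M) = r(X2,r(wrap(X2),r(m,m))).
Decompose r/2: node(d,d,X2) = X2,  M = r(wrap(X2),r(m,m)).
Occurs check fails: X2 occurs in node(d,d,X2); the equation X2 = node(d,d,X2) has no finite solution.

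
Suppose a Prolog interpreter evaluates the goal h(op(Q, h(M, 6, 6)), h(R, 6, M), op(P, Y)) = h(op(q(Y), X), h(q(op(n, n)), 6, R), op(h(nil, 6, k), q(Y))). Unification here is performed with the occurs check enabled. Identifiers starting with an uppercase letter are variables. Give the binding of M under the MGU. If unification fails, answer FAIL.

FAIL

Decompose h/3: op(Q, h(M, 6, 6)) = op(q(Y), X),  h(R, 6, M) = h(q(op(n, n)), 6, R),  op(P, Y) = op(h(nil, 6, k), q(Y)).
Decompose op/2: Q = q(Y),  h(M, 6, 6) = X.
Bind Q := q(Y); no other remaining equation mentions Q.
Bind X := h(M, 6, 6); no other remaining equation mentions X.
Decompose h/3: R = q(op(n, n)),  6 = 6,  M = R.
Bind R := q(op(n, n)); substituting into the one remaining equation that mentions R gives: M = q(op(n, n)).
Delete trivial equation 6 = 6.
Bind M := q(op(n, n)); no other remaining equation mentions M. Substituting into the earlier binding gives X := h(q(op(n, n)), 6, 6).
Decompose op/2: P = h(nil, 6, k),  Y = q(Y).
Bind P := h(nil, 6, k); no other remaining equation mentions P.
Occurs check fails: Y occurs in q(Y); the equation Y = q(Y) has no finite solution.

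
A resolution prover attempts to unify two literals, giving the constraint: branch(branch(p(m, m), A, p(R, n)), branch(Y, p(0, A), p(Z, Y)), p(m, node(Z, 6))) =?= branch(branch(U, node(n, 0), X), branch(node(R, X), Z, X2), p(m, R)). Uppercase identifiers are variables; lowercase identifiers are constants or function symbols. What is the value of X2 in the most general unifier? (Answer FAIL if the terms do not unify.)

p(p(0, node(n, 0)), node(node(p(0, node(n, 0)), 6), p(node(p(0, node(n, 0)), 6), n)))

Decompose branch/3: branch(p(m, m), A, p(R, n)) =?= branch(U, node(n, 0), X),  branch(Y, p(0, A), p(Z, Y)) =?= branch(node(R, X), Z, X2),  p(m, node(Z, 6)) =?= p(m, R).
Decompose branch/3: p(m, m) =?= U,  A =?= node(n, 0),  p(R, n) =?= X.
Bind U := p(m, m); no other remaining equation mentions U.
Bind A := node(n, 0); substituting into the one remaining equation that mentions A gives: branch(Y, p(0, node(n, 0)), p(Z, Y)) =?= branch(node(R, X), Z, X2).
Bind X := p(R, n); substituting into the one remaining equation that mentions X gives: branch(Y, p(0, node(n, 0)), p(Z, Y)) =?= branch(node(R, p(R, n)), Z, X2).
Decompose branch/3: Y =?= node(R, p(R, n)),  p(0, node(n, 0)) =?= Z,  p(Z, Y) =?= X2.
Bind Y := node(R, p(R, n)); substituting into the one remaining equation that mentions Y gives: p(Z, node(R, p(R, n))) =?= X2.
Bind Z := p(0, node(n, 0)); substituting into the remaining equations gives: p(p(0, node(n, 0)), node(R, p(R, n))) =?= X2,  p(m, node(p(0, node(n, 0)), 6)) =?= p(m, R).
Bind X2 := p(p(0, node(n, 0)), node(R, p(R, n))); no other remaining equation mentions X2.
Decompose p/2: m =?= m,  node(p(0, node(n, 0)), 6) =?= R.
Delete trivial equation m =?= m.
Bind R := node(p(0, node(n, 0)), 6). Substituting into the earlier bindings gives X := p(node(p(0, node(n, 0)), 6), n), Y := node(node(p(0, node(n, 0)), 6), p(node(p(0, node(n, 0)), 6), n)), X2 := p(p(0, node(n, 0)), node(node(p(0, node(n, 0)), 6), p(node(p(0, node(n, 0)), 6), n))).
MGU = { U := p(m, m), A := node(n, 0), X := p(node(p(0, node(n, 0)), 6), n), Y := node(node(p(0, node(n, 0)), 6), p(node(p(0, node(n, 0)), 6), n)), Z := p(0, node(n, 0)), X2 := p(p(0, node(n, 0)), node(node(p(0, node(n, 0)), 6), p(node(p(0, node(n, 0)), 6), n))), R := node(p(0, node(n, 0)), 6) }, so X2 := p(p(0, node(n, 0)), node(node(p(0, node(n, 0)), 6), p(node(p(0, node(n, 0)), 6), n))).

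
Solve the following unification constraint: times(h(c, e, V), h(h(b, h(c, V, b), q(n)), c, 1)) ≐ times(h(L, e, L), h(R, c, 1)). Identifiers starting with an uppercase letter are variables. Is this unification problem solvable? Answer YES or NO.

Decompose times/2: h(c, e, V) ≐ h(L, e, L),  h(h(b, h(c, V, b), q(n)), c, 1) ≐ h(R, c, 1).
Decompose h/3: c ≐ L,  e ≐ e,  V ≐ L.
Bind L := c; substituting into the one remaining equation that mentions L gives: V ≐ c.
Delete trivial equation e ≐ e.
Bind V := c; substituting into the remaining equation gives: h(h(b, h(c, c, b), q(n)), c, 1) ≐ h(R, c, 1).
Decompose h/3: h(b, h(c, c, b), q(n)) ≐ R,  c ≐ c,  1 ≐ 1.
Bind R := h(b, h(c, c, b), q(n)); no other remaining equation mentions R.
Delete trivial equation c ≐ c.
Delete trivial equation 1 ≐ 1.
No equations remain and no clash or occurs-check failure arose, so a unifier exists.

YES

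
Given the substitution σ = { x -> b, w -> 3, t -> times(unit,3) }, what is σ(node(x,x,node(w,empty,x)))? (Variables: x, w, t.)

node(b,b,node(3,empty,b))

Replace each occurrence of x with b.
Replace each occurrence of w with 3.
Result: node(b,b,node(3,empty,b)).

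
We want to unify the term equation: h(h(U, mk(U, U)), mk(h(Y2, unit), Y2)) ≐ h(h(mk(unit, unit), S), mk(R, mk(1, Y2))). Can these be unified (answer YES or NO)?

Decompose h/2: h(U, mk(U, U)) ≐ h(mk(unit, unit), S),  mk(h(Y2, unit), Y2) ≐ mk(R, mk(1, Y2)).
Decompose h/2: U ≐ mk(unit, unit),  mk(U, U) ≐ S.
Bind U := mk(unit, unit); substituting into the one remaining equation that mentions U gives: mk(mk(unit, unit), mk(unit, unit)) ≐ S.
Bind S := mk(mk(unit, unit), mk(unit, unit)); no other remaining equation mentions S.
Decompose mk/2: h(Y2, unit) ≐ R,  Y2 ≐ mk(1, Y2).
Bind R := h(Y2, unit); no other remaining equation mentions R.
Occurs check fails: Y2 occurs in mk(1, Y2); the equation Y2 ≐ mk(1, Y2) has no finite solution.

NO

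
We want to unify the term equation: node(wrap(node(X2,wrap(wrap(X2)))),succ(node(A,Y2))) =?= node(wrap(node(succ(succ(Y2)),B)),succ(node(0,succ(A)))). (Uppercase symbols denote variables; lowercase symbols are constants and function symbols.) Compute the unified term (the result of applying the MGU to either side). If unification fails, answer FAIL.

Decompose node/2: wrap(node(X2,wrap(wrap(X2)))) =?= wrap(node(succ(succ(Y2)),B)),  succ(node(A,Y2)) =?= succ(node(0,succ(A))).
Decompose wrap/1: node(X2,wrap(wrap(X2))) =?= node(succ(succ(Y2)),B).
Decompose node/2: X2 =?= succ(succ(Y2)),  wrap(wrap(X2)) =?= B.
Bind X2 := succ(succ(Y2)); substituting into the one remaining equation that mentions X2 gives: wrap(wrap(succ(succ(Y2)))) =?= B.
Bind B := wrap(wrap(succ(succ(Y2)))); no other remaining equation mentions B.
Decompose succ/1: node(A,Y2) =?= node(0,succ(A)).
Decompose node/2: A =?= 0,  Y2 =?= succ(A).
Bind A := 0; substituting into the remaining equation gives: Y2 =?= succ(0).
Bind Y2 := succ(0). Substituting into the earlier bindings gives X2 := succ(succ(succ(0))), B := wrap(wrap(succ(succ(succ(0))))).
Applying the MGU to either side gives node(wrap(node(succ(succ(succ(0))),wrap(wrap(succ(succ(succ(0))))))),succ(node(0,succ(0)))).

node(wrap(node(succ(succ(succ(0))),wrap(wrap(succ(succ(succ(0))))))),succ(node(0,succ(0))))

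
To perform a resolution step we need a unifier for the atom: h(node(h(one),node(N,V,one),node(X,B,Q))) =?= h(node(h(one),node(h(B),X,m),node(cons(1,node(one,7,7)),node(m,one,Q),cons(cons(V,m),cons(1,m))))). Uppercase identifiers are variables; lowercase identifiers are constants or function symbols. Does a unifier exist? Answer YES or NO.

Decompose h/1: node(h(one),node(N,V,one),node(X,B,Q)) =?= node(h(one),node(h(B),X,m),node(cons(1,node(one,7,7)),node(m,one,Q),cons(cons(V,m),cons(1,m)))).
Decompose node/3: h(one) =?= h(one),  node(N,V,one) =?= node(h(B),X,m),  node(X,B,Q) =?= node(cons(1,node(one,7,7)),node(m,one,Q),cons(cons(V,m),cons(1,m))).
Delete trivial equation h(one) =?= h(one).
Decompose node/3: N =?= h(B),  V =?= X,  one =?= m.
Bind N := h(B); no other remaining equation mentions N.
Bind V := X; substituting into the one remaining equation that mentions V gives: node(X,B,Q) =?= node(cons(1,node(one,7,7)),node(m,one,Q),cons(cons(X,m),cons(1,m))).
Clash: constants one and m differ; no unifier exists.

NO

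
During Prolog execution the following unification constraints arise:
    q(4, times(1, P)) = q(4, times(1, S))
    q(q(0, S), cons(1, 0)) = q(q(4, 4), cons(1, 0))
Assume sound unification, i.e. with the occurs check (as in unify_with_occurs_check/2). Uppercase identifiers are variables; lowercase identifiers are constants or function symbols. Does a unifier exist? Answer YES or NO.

NO

Decompose q/2: 4 = 4,  times(1, P) = times(1, S).
Delete trivial equation 4 = 4.
Decompose times/2: 1 = 1,  P = S.
Delete trivial equation 1 = 1.
Bind P := S; no other remaining equation mentions P.
Decompose q/2: q(0, S) = q(4, 4),  cons(1, 0) = cons(1, 0).
Decompose q/2: 0 = 4,  S = 4.
Clash: constants 0 and 4 differ; no unifier exists.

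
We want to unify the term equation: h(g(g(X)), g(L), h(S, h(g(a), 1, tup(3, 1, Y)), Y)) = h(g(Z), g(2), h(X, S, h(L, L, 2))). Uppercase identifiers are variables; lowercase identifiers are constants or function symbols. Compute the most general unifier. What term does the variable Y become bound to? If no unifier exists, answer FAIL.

h(2, 2, 2)

Decompose h/3: g(g(X)) = g(Z),  g(L) = g(2),  h(S, h(g(a), 1, tup(3, 1, Y)), Y) = h(X, S, h(L, L, 2)).
Decompose g/1: g(X) = Z.
Bind Z := g(X); no other remaining equation mentions Z.
Decompose g/1: L = 2.
Bind L := 2; substituting into the remaining equation gives: h(S, h(g(a), 1, tup(3, 1, Y)), Y) = h(X, S, h(2, 2, 2)).
Decompose h/3: S = X,  h(g(a), 1, tup(3, 1, Y)) = S,  Y = h(2, 2, 2).
Bind S := X; substituting into the one remaining equation that mentions S gives: h(g(a), 1, tup(3, 1, Y)) = X.
Bind X := h(g(a), 1, tup(3, 1, Y)); no other remaining equation mentions X. Substituting into the earlier bindings gives Z := g(h(g(a), 1, tup(3, 1, Y))), S := h(g(a), 1, tup(3, 1, Y)).
Bind Y := h(2, 2, 2). Substituting into the earlier bindings gives Z := g(h(g(a), 1, tup(3, 1, h(2, 2, 2)))), S := h(g(a), 1, tup(3, 1, h(2, 2, 2))), X := h(g(a), 1, tup(3, 1, h(2, 2, 2))).
MGU = { Z := g(h(g(a), 1, tup(3, 1, h(2, 2, 2)))), L := 2, S := h(g(a), 1, tup(3, 1, h(2, 2, 2))), X := h(g(a), 1, tup(3, 1, h(2, 2, 2))), Y := h(2, 2, 2) }, so Y := h(2, 2, 2).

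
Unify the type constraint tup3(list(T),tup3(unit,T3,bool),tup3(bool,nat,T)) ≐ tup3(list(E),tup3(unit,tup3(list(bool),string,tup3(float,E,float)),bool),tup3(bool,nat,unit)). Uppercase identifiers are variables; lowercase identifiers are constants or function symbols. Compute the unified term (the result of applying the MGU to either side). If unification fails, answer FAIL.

Decompose tup3/3: list(T) ≐ list(E),  tup3(unit,T3,bool) ≐ tup3(unit,tup3(list(bool),string,tup3(float,E,float)),bool),  tup3(bool,nat,T) ≐ tup3(bool,nat,unit).
Decompose list/1: T ≐ E.
Bind T := E; substituting into the one remaining equation that mentions T gives: tup3(bool,nat,E) ≐ tup3(bool,nat,unit).
Decompose tup3/3: unit ≐ unit,  T3 ≐ tup3(list(bool),string,tup3(float,E,float)),  bool ≐ bool.
Delete trivial equation unit ≐ unit.
Bind T3 := tup3(list(bool),string,tup3(float,E,float)); no other remaining equation mentions T3.
Delete trivial equation bool ≐ bool.
Decompose tup3/3: bool ≐ bool,  nat ≐ nat,  E ≐ unit.
Delete trivial equation bool ≐ bool.
Delete trivial equation nat ≐ nat.
Bind E := unit. Substituting into the earlier bindings gives T := unit, T3 := tup3(list(bool),string,tup3(float,unit,float)).
Applying the MGU to either side gives tup3(list(unit),tup3(unit,tup3(list(bool),string,tup3(float,unit,float)),bool),tup3(bool,nat,unit)).

tup3(list(unit),tup3(unit,tup3(list(bool),string,tup3(float,unit,float)),bool),tup3(bool,nat,unit))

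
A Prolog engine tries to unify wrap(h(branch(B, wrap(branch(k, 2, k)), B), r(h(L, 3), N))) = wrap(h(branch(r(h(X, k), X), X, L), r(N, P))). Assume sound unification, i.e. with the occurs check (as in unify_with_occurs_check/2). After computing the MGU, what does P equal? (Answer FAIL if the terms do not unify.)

Decompose wrap/1: h(branch(B, wrap(branch(k, 2, k)), B), r(h(L, 3), N)) = h(branch(r(h(X, k), X), X, L), r(N, P)).
Decompose h/2: branch(B, wrap(branch(k, 2, k)), B) = branch(r(h(X, k), X), X, L),  r(h(L, 3), N) = r(N, P).
Decompose branch/3: B = r(h(X, k), X),  wrap(branch(k, 2, k)) = X,  B = L.
Bind B := r(h(X, k), X); substituting into the one remaining equation that mentions B gives: r(h(X, k), X) = L.
Bind X := wrap(branch(k, 2, k)); substituting into the one remaining equation that mentions X gives: r(h(wrap(branch(k, 2, k)), k), wrap(branch(k, 2, k))) = L. Substituting into the earlier binding gives B := r(h(wrap(branch(k, 2, k)), k), wrap(branch(k, 2, k))).
Bind L := r(h(wrap(branch(k, 2, k)), k), wrap(branch(k, 2, k))); substituting into the remaining equation gives: r(h(r(h(wrap(branch(k, 2, k)), k), wrap(branch(k, 2, k))), 3), N) = r(N, P).
Decompose r/2: h(r(h(wrap(branch(k, 2, k)), k), wrap(branch(k, 2, k))), 3) = N,  N = P.
Bind N := h(r(h(wrap(branch(k, 2, k)), k), wrap(branch(k, 2, k))), 3); substituting into the remaining equation gives: h(r(h(wrap(branch(k, 2, k)), k), wrap(branch(k, 2, k))), 3) = P.
Bind P := h(r(h(wrap(branch(k, 2, k)), k), wrap(branch(k, 2, k))), 3).
MGU = { B -> r(h(wrap(branch(k, 2, k)), k), wrap(branch(k, 2, k))), X -> wrap(branch(k, 2, k)), L -> r(h(wrap(branch(k, 2, k)), k), wrap(branch(k, 2, k))), N -> h(r(h(wrap(branch(k, 2, k)), k), wrap(branch(k, 2, k))), 3), P -> h(r(h(wrap(branch(k, 2, k)), k), wrap(branch(k, 2, k))), 3) }, so P -> h(r(h(wrap(branch(k, 2, k)), k), wrap(branch(k, 2, k))), 3).

h(r(h(wrap(branch(k, 2, k)), k), wrap(branch(k, 2, k))), 3)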